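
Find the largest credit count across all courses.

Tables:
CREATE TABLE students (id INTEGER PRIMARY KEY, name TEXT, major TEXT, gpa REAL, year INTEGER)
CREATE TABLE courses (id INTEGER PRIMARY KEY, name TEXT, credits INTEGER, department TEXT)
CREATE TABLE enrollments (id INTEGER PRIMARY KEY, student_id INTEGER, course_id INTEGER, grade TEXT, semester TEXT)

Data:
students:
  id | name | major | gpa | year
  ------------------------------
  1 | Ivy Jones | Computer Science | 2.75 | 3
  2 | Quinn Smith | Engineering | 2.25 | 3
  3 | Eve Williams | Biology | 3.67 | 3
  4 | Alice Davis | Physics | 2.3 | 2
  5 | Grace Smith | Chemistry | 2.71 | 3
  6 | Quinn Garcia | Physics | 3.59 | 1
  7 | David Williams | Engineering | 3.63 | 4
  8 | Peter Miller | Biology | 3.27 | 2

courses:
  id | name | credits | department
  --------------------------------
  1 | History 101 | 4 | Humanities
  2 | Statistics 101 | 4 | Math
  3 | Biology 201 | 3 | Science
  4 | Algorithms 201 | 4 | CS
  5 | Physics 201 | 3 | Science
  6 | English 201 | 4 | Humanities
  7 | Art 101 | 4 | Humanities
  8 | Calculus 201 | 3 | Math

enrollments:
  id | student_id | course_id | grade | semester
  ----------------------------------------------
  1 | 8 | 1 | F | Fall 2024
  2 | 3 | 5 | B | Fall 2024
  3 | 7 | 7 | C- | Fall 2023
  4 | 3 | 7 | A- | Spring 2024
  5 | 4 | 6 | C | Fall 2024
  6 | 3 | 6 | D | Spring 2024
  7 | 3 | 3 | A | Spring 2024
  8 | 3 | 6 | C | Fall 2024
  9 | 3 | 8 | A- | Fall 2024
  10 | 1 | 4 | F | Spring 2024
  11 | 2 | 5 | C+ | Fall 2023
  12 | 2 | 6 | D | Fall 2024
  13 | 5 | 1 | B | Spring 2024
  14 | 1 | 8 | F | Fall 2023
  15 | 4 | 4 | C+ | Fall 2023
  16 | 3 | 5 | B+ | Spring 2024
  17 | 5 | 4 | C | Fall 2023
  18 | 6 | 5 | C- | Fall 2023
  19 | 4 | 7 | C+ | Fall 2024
SELECT MAX(credits) FROM courses

Execution result:
4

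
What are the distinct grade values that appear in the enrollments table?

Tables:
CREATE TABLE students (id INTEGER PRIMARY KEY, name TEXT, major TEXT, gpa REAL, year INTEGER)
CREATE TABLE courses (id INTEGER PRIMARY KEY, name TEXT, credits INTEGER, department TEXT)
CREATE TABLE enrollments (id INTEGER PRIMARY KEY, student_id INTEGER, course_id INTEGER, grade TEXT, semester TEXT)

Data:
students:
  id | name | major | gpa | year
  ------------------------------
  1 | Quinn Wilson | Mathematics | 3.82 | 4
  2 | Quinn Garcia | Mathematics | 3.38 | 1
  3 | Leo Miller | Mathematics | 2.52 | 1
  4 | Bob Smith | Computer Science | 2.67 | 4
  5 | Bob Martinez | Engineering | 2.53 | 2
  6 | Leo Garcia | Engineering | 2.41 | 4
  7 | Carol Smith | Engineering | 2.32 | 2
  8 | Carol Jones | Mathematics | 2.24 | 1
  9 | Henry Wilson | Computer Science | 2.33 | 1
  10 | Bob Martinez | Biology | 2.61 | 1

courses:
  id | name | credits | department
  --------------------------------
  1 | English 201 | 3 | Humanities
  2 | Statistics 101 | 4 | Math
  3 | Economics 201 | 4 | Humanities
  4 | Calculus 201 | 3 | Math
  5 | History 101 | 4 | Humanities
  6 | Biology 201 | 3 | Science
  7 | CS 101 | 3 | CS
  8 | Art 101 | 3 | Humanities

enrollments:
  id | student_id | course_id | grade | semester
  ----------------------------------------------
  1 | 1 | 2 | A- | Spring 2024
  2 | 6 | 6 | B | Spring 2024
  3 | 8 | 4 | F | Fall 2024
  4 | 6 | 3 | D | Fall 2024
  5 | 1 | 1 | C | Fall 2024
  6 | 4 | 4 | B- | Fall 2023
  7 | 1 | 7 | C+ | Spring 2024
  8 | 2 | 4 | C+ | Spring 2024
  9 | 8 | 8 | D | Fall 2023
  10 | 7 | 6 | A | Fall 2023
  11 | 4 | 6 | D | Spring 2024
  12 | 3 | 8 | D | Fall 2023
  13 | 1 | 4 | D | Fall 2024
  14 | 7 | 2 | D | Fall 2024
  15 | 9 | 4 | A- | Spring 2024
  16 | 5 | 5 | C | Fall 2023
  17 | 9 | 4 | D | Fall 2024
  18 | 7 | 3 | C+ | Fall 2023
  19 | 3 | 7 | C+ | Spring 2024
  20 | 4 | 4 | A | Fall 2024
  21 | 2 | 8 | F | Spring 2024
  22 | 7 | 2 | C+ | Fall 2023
SELECT DISTINCT grade FROM enrollments

Execution result:
grade
A-
B
F
D
C
B-
C+
A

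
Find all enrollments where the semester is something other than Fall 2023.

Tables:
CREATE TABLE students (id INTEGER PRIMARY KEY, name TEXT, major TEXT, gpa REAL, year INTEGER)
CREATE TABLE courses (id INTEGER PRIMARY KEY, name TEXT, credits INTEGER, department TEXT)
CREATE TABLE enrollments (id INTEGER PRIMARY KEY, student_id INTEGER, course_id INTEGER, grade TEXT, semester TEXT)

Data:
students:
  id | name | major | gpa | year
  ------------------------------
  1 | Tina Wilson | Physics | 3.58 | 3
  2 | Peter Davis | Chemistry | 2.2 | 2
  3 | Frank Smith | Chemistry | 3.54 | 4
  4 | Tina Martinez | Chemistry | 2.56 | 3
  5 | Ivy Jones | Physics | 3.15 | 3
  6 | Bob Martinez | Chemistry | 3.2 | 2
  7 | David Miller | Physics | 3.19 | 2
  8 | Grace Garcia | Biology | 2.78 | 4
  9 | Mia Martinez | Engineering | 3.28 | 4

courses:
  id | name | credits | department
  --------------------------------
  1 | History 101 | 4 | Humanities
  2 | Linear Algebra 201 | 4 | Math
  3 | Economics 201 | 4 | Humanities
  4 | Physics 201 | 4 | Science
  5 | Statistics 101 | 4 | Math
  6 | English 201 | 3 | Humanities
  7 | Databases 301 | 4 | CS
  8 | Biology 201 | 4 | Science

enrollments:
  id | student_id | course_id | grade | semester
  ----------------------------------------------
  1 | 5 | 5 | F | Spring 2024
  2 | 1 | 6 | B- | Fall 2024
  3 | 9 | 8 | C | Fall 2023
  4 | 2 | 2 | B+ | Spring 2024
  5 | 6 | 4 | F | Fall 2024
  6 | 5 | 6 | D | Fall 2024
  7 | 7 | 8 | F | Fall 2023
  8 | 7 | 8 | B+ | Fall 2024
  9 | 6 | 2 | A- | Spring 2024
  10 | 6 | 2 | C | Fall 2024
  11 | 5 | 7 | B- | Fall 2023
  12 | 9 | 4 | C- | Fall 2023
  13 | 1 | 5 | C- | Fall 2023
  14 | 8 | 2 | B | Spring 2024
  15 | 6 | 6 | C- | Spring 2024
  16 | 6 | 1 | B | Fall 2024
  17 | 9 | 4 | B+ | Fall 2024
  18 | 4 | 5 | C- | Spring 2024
SELECT id, semester FROM enrollments WHERE semester <> 'Fall 2023'

Execution result:
id | semester
1 | Spring 2024
2 | Fall 2024
4 | Spring 2024
5 | Fall 2024
6 | Fall 2024
8 | Fall 2024
9 | Spring 2024
10 | Fall 2024
14 | Spring 2024
15 | Spring 2024
16 | Fall 2024
17 | Fall 2024
18 | Spring 2024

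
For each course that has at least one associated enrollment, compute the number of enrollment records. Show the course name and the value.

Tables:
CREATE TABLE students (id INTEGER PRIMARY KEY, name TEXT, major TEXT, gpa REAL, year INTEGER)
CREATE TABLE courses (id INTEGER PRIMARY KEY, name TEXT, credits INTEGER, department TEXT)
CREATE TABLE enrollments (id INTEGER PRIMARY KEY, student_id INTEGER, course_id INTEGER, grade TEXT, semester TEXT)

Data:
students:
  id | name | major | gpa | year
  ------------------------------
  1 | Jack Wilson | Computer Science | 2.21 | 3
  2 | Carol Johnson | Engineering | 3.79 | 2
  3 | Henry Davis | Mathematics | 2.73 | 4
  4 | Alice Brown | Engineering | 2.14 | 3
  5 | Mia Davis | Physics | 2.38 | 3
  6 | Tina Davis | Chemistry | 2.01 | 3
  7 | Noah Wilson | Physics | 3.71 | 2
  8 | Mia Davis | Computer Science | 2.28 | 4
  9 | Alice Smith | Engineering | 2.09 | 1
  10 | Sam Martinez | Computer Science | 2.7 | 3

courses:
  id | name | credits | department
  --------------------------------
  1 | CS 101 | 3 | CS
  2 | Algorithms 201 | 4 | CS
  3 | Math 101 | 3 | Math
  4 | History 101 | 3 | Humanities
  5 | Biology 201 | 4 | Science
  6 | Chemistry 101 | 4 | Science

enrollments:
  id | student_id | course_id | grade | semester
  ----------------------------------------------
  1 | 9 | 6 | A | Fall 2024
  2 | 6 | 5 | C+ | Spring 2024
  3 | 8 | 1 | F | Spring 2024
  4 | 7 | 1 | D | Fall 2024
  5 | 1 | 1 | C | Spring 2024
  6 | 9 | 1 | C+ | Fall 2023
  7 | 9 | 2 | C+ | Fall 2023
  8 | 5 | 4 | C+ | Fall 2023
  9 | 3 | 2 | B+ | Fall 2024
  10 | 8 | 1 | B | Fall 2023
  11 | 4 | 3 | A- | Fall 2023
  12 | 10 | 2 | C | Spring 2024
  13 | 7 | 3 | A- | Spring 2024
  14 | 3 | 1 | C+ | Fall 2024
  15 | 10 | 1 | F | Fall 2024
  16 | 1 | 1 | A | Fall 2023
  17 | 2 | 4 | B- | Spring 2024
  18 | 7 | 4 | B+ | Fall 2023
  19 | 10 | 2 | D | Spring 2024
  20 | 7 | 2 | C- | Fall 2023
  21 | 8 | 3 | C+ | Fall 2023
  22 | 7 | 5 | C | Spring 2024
SELECT p.name, COUNT(*) AS n FROM enrollments c JOIN courses p ON c.course_id = p.id GROUP BY p.id, p.name

Execution result:
name | n
CS 101 | 8
Algorithms 201 | 5
Math 101 | 3
History 101 | 3
Biology 201 | 2
Chemistry 101 | 1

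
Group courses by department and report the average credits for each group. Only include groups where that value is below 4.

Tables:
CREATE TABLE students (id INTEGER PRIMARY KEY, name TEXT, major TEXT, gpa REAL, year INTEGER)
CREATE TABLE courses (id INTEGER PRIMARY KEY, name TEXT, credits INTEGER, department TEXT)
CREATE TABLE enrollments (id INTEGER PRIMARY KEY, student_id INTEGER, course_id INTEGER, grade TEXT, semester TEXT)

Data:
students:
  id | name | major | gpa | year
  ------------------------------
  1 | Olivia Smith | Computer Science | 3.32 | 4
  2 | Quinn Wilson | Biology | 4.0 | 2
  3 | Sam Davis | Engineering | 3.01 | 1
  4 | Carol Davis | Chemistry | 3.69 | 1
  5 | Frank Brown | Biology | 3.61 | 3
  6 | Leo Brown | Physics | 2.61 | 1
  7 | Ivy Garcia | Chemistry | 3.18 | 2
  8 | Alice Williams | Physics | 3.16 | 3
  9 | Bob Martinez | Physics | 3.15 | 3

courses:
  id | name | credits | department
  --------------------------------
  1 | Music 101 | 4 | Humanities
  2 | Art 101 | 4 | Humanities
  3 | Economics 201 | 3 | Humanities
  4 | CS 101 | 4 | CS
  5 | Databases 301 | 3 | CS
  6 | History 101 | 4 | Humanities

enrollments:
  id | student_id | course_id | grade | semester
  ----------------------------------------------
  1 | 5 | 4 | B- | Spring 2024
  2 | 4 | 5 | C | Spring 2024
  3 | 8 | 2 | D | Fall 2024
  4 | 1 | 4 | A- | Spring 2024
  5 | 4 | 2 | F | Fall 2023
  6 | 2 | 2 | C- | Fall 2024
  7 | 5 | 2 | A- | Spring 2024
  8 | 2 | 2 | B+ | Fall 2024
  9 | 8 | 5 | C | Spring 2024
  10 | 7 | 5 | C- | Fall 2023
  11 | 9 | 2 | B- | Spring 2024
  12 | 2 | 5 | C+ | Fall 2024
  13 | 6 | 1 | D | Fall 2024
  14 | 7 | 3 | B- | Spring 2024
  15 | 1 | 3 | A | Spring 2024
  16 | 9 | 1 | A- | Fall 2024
SELECT department, AVG(credits) AS avg_credits FROM courses GROUP BY department HAVING AVG(credits) < 4

Execution result:
department | avg_credits
CS | 3.50
Humanities | 3.75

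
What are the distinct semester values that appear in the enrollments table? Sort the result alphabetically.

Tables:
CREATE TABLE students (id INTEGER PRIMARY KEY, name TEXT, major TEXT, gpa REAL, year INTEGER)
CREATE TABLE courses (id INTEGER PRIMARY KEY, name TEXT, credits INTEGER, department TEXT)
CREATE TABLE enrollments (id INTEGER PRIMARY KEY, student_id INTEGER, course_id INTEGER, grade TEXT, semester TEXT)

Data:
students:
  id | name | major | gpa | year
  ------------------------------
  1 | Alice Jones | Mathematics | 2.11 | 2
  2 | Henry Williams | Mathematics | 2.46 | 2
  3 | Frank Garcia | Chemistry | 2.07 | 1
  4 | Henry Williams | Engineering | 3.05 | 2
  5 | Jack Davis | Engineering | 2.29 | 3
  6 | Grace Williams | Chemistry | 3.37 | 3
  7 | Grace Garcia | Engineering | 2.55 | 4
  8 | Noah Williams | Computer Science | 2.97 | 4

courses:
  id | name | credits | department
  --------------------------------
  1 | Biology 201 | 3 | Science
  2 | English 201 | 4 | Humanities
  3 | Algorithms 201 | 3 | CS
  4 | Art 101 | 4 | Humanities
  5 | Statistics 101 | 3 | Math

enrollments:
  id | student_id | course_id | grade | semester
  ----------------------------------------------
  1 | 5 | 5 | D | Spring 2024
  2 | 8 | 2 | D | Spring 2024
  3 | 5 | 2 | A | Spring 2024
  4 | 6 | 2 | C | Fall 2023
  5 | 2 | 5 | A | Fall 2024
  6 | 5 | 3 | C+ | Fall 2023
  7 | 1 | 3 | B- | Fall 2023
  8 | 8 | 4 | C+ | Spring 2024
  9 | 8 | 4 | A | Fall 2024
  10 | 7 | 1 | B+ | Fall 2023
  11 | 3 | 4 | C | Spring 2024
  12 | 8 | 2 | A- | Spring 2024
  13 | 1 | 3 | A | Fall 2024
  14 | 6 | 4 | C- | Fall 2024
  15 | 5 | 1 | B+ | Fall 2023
SELECT DISTINCT semester FROM enrollments ORDER BY semester

Execution result:
semester
Fall 2023
Fall 2024
Spring 2024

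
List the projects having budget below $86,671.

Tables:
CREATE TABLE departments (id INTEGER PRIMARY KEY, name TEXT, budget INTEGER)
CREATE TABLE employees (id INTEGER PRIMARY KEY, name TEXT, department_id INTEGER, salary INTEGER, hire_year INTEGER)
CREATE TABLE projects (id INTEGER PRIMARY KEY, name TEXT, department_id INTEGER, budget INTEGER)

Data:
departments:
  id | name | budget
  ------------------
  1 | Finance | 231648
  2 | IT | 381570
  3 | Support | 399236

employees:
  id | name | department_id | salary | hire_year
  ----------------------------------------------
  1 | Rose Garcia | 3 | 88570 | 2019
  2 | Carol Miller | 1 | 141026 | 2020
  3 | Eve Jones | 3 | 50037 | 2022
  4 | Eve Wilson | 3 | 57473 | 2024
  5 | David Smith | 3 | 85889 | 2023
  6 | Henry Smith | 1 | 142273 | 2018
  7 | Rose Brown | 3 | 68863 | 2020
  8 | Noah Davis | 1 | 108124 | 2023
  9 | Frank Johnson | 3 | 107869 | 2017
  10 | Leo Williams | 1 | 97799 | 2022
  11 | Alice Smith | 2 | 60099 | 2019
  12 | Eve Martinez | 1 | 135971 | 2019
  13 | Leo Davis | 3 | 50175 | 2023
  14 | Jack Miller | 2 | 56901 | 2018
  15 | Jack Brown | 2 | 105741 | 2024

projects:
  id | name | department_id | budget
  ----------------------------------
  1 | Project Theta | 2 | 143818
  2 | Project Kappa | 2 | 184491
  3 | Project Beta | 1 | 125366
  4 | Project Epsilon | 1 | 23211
SELECT name, budget FROM projects WHERE budget < 86671

Execution result:
name | budget
Project Epsilon | 23211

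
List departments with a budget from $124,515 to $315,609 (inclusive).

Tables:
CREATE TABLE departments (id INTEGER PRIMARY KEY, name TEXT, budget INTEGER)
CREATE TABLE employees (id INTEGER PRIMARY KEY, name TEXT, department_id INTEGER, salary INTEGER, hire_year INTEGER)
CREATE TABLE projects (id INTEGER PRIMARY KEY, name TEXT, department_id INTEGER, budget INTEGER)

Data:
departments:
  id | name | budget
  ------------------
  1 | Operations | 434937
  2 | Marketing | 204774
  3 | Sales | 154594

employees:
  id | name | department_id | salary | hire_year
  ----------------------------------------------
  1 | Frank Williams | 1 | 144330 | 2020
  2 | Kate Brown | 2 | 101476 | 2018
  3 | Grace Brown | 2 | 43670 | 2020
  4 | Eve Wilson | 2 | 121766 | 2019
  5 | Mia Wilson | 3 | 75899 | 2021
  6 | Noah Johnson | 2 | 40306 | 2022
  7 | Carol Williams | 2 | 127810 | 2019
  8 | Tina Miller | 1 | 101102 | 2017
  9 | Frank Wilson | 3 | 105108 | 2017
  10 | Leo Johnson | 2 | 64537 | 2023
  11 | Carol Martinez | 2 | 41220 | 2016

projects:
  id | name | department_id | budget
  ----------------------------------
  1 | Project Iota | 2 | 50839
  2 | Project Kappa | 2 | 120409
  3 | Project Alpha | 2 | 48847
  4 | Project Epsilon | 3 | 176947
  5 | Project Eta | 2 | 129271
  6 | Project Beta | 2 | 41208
SELECT name, budget FROM departments WHERE budget BETWEEN 124515 AND 315609

Execution result:
name | budget
Marketing | 204774
Sales | 154594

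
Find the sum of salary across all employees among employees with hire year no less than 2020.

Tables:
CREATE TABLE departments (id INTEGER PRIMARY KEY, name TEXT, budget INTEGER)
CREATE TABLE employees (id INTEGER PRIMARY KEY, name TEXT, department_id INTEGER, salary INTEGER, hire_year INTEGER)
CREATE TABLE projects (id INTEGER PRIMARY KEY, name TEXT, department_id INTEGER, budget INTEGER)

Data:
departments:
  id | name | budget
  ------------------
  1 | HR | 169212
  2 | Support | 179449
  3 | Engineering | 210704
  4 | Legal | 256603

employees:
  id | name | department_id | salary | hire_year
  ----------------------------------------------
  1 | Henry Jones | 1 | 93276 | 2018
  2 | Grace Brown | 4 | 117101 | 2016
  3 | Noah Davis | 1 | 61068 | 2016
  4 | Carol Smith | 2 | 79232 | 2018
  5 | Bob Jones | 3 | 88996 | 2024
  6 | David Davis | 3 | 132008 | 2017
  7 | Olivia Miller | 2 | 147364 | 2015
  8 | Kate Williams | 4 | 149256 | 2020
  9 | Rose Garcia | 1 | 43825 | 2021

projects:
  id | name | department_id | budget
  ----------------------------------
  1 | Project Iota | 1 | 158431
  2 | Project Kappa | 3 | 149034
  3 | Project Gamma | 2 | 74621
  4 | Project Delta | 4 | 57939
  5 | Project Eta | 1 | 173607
SELECT SUM(salary) FROM employees WHERE hire_year >= 2020

Execution result:
282077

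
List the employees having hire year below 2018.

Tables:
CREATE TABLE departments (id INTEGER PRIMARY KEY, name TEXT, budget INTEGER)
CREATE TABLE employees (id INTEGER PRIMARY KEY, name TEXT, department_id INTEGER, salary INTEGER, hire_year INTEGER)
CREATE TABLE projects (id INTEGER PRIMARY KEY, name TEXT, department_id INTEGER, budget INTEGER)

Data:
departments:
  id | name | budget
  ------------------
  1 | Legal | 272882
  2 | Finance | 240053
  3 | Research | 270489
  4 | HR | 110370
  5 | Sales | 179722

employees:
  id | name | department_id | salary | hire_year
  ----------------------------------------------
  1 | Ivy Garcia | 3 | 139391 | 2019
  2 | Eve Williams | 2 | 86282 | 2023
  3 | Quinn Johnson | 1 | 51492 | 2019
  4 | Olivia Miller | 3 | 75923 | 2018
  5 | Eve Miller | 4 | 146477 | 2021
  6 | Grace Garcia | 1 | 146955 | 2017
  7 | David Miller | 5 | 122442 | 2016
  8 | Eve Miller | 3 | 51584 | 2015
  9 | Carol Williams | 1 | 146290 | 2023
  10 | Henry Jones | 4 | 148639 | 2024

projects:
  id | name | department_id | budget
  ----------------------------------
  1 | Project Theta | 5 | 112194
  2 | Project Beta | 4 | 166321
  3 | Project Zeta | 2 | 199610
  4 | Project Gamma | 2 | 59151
SELECT name, hire_year FROM employees WHERE hire_year < 2018

Execution result:
name | hire_year
Grace Garcia | 2017
David Miller | 2016
Eve Miller | 2015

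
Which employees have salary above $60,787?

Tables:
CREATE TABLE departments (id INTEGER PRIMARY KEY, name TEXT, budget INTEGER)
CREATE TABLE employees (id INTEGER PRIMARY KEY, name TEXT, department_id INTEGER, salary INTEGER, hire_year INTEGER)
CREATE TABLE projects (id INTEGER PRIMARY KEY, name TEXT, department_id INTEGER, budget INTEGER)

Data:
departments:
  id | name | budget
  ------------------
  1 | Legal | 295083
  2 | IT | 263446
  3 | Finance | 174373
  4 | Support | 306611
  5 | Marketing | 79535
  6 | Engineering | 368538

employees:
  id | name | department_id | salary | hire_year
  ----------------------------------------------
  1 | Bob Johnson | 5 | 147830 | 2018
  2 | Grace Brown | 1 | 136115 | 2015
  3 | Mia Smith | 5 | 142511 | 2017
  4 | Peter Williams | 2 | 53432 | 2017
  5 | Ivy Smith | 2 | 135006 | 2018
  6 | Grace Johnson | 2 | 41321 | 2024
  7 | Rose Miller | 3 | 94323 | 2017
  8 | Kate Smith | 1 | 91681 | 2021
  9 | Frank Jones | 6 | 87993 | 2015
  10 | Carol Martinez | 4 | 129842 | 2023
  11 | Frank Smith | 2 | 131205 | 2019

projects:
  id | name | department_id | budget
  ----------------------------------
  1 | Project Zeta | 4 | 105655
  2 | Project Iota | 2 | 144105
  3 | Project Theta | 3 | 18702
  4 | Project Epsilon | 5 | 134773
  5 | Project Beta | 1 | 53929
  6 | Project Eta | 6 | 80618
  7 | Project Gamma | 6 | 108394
SELECT name, salary FROM employees WHERE salary > 60787

Execution result:
name | salary
Bob Johnson | 147830
Grace Brown | 136115
Mia Smith | 142511
Ivy Smith | 135006
Rose Miller | 94323
Kate Smith | 91681
Frank Jones | 87993
Carol Martinez | 129842
Frank Smith | 131205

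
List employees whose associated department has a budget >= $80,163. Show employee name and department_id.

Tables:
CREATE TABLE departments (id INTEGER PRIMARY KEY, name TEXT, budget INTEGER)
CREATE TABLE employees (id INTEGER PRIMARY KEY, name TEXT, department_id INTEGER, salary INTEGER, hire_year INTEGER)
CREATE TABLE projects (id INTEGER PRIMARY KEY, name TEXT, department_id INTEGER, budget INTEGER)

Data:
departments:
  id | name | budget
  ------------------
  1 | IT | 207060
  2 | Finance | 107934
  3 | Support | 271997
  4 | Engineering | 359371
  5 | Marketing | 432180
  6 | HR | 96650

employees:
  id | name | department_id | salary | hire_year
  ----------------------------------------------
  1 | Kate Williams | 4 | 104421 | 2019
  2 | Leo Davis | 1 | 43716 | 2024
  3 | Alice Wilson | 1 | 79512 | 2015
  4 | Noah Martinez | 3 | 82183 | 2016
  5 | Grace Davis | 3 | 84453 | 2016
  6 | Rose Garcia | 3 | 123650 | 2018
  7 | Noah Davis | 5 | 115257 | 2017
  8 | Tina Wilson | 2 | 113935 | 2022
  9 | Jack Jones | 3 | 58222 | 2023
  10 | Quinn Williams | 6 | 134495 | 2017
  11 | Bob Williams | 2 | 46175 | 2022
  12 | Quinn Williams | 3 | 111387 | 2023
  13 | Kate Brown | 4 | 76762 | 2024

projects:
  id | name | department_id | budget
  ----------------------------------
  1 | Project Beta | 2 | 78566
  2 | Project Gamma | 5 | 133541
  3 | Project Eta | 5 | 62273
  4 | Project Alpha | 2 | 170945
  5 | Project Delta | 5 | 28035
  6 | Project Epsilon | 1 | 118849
SELECT name, department_id FROM employees WHERE department_id IN (SELECT id FROM departments WHERE budget >= 80163)

Execution result:
name | department_id
Kate Williams | 4
Leo Davis | 1
Alice Wilson | 1
Noah Martinez | 3
Grace Davis | 3
Rose Garcia | 3
Noah Davis | 5
Tina Wilson | 2
Jack Jones | 3
Quinn Williams | 6
Bob Williams | 2
Quinn Williams | 3
Kate Brown | 4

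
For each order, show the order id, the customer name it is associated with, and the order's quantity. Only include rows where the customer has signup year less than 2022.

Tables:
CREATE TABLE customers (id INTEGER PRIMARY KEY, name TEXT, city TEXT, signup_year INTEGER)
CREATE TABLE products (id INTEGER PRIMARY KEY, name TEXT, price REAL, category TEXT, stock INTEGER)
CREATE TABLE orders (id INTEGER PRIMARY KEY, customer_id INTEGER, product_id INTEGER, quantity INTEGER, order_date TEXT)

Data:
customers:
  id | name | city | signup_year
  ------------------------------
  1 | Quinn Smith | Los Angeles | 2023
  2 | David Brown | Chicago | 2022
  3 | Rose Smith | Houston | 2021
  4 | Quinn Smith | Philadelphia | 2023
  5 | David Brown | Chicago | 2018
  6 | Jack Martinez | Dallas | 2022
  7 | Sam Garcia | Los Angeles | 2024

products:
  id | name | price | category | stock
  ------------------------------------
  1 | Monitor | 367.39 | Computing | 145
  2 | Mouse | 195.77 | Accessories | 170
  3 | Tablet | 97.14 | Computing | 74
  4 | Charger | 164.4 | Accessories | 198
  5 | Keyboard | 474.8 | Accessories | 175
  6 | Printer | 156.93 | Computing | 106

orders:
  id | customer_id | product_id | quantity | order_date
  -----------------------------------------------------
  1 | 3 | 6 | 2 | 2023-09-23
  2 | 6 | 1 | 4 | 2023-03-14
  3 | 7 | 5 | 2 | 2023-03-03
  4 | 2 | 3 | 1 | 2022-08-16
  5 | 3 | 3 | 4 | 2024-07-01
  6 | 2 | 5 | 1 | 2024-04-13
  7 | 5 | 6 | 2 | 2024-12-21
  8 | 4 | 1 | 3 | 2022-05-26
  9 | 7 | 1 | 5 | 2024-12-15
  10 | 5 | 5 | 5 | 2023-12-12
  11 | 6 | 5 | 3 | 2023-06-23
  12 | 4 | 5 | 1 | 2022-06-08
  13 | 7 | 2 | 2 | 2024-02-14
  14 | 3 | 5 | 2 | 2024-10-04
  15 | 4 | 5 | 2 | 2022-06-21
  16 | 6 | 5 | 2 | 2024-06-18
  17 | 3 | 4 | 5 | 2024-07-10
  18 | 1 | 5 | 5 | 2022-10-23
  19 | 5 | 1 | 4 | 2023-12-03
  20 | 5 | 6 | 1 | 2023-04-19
SELECT c.id, p.name AS customer, c.quantity FROM orders c JOIN customers p ON c.customer_id = p.id WHERE p.signup_year < 2022

Execution result:
id | customer | quantity
1 | Rose Smith | 2
5 | Rose Smith | 4
7 | David Brown | 2
10 | David Brown | 5
14 | Rose Smith | 2
17 | Rose Smith | 5
19 | David Brown | 4
20 | David Brown | 1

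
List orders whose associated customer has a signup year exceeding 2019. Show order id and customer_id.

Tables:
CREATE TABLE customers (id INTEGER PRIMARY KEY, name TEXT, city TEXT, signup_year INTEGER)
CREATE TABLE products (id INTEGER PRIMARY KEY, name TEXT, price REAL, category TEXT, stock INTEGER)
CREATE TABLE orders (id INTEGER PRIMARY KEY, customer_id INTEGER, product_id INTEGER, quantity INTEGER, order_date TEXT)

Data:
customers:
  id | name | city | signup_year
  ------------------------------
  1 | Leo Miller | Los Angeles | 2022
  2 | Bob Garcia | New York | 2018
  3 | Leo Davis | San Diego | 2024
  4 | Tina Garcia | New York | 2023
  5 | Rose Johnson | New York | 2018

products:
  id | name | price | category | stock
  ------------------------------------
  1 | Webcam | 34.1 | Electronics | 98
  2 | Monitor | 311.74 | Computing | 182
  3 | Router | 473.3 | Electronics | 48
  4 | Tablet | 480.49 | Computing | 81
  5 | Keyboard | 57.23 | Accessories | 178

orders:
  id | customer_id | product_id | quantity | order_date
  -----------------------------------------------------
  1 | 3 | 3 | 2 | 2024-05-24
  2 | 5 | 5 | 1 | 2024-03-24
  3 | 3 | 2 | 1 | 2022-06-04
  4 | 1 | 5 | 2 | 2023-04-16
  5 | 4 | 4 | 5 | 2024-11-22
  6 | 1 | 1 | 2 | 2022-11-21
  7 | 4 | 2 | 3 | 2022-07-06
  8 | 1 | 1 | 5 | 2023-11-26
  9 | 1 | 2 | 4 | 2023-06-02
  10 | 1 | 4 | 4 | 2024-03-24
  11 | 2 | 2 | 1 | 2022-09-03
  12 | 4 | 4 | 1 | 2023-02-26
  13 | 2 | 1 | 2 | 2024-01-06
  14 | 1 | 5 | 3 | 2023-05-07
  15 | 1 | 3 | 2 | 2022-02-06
SELECT id, customer_id FROM orders WHERE customer_id IN (SELECT id FROM customers WHERE signup_year > 2019)

Execution result:
id | customer_id
1 | 3
3 | 3
4 | 1
5 | 4
6 | 1
7 | 4
8 | 1
9 | 1
10 | 1
12 | 4
14 | 1
15 | 1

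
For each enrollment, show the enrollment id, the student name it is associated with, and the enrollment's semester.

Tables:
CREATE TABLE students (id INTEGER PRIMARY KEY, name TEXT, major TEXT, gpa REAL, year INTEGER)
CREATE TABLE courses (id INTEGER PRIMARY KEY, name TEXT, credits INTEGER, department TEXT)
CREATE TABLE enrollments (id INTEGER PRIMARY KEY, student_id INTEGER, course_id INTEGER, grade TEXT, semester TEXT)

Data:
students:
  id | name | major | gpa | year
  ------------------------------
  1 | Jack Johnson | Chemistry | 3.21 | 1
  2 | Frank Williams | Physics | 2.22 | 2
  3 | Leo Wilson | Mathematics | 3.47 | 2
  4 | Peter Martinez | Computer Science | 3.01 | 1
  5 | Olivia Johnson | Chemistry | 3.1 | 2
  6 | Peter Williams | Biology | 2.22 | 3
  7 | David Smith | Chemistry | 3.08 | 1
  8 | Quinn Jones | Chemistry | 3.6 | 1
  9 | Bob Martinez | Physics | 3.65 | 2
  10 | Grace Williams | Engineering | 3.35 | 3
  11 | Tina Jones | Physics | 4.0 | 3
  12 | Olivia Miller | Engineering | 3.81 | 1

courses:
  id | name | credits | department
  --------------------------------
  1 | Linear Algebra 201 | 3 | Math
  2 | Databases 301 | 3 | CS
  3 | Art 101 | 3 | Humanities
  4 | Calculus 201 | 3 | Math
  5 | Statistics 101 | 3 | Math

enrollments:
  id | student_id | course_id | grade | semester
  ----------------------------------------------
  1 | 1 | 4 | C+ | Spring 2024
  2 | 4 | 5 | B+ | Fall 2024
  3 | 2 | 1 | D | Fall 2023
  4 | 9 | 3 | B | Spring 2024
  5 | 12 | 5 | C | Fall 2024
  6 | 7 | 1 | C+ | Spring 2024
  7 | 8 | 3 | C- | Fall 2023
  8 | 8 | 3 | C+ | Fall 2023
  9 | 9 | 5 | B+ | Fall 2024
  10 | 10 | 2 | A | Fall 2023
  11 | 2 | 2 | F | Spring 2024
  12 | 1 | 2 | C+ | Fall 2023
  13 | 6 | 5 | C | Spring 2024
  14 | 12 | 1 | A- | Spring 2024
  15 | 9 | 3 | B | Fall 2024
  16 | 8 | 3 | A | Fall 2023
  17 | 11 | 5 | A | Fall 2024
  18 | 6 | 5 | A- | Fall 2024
SELECT c.id, p.name AS student, c.semester FROM enrollments c JOIN students p ON c.student_id = p.id

Execution result:
id | student | semester
1 | Jack Johnson | Spring 2024
2 | Peter Martinez | Fall 2024
3 | Frank Williams | Fall 2023
4 | Bob Martinez | Spring 2024
5 | Olivia Miller | Fall 2024
6 | David Smith | Spring 2024
7 | Quinn Jones | Fall 2023
8 | Quinn Jones | Fall 2023
9 | Bob Martinez | Fall 2024
10 | Grace Williams | Fall 2023
11 | Frank Williams | Spring 2024
12 | Jack Johnson | Fall 2023
13 | Peter Williams | Spring 2024
14 | Olivia Miller | Spring 2024
15 | Bob Martinez | Fall 2024
16 | Quinn Jones | Fall 2023
17 | Tina Jones | Fall 2024
18 | Peter Williams | Fall 2024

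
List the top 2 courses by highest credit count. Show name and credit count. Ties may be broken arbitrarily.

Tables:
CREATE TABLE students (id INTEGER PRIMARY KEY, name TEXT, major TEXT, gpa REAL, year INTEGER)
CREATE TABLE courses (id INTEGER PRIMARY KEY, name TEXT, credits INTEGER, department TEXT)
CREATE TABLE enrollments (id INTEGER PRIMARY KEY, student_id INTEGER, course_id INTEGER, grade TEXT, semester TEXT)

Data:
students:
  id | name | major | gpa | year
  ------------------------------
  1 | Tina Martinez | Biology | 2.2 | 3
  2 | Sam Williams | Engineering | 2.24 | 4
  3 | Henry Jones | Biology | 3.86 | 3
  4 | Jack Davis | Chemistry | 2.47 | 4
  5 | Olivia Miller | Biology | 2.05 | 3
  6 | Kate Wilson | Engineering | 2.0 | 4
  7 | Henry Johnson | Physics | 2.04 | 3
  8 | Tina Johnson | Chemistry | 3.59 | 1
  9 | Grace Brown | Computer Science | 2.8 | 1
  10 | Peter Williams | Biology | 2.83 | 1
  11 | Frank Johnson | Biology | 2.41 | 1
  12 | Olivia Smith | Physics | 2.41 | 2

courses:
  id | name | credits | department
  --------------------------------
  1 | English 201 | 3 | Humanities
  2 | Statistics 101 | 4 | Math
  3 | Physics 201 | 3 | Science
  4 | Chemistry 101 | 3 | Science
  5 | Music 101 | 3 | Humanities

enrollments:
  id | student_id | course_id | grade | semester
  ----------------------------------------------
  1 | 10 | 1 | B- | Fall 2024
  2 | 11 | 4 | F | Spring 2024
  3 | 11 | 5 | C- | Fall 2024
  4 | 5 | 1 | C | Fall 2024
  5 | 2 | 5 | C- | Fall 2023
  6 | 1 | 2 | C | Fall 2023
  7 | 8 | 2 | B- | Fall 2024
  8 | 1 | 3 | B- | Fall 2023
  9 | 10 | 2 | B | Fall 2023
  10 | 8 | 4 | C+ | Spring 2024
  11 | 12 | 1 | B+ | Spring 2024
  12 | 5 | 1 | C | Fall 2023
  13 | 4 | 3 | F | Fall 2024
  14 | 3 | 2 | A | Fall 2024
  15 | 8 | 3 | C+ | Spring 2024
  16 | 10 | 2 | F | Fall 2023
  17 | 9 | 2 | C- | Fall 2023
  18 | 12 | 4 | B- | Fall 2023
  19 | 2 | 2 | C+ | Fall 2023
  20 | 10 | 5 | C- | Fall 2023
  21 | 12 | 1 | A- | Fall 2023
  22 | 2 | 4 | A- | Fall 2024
SELECT name, credits FROM courses ORDER BY credits DESC LIMIT 2

Execution result:
name | credits
Statistics 101 | 4
English 201 | 3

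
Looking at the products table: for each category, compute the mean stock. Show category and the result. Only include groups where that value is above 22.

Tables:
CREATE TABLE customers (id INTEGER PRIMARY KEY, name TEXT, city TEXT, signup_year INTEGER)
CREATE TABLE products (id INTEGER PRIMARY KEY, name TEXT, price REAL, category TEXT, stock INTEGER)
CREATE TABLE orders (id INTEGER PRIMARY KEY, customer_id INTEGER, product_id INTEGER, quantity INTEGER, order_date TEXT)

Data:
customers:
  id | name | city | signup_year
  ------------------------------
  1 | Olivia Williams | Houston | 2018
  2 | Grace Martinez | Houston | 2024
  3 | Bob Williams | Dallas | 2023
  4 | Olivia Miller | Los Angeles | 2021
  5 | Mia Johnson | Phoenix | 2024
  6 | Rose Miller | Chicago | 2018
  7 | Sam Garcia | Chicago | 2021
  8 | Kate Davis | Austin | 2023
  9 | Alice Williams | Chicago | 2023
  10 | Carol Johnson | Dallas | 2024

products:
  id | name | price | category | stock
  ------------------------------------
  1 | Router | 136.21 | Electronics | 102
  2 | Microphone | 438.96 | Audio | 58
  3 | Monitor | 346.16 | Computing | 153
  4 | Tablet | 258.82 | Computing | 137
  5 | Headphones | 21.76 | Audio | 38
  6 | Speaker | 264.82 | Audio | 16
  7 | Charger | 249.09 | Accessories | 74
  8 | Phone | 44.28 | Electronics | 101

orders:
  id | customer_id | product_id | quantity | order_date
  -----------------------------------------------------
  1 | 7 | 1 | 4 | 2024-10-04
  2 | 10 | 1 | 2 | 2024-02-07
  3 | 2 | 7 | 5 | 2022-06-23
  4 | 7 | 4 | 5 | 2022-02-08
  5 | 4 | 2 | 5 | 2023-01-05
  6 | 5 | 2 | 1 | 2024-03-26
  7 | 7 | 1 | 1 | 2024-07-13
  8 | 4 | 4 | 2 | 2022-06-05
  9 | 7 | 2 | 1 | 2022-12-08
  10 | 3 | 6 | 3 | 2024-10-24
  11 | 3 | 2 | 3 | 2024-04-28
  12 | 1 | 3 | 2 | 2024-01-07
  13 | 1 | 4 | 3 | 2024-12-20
SELECT category, AVG(stock) AS avg_stock FROM products GROUP BY category HAVING AVG(stock) > 22

Execution result:
category | avg_stock
Accessories | 74.00
Audio | 37.33
Computing | 145.00
Electronics | 101.50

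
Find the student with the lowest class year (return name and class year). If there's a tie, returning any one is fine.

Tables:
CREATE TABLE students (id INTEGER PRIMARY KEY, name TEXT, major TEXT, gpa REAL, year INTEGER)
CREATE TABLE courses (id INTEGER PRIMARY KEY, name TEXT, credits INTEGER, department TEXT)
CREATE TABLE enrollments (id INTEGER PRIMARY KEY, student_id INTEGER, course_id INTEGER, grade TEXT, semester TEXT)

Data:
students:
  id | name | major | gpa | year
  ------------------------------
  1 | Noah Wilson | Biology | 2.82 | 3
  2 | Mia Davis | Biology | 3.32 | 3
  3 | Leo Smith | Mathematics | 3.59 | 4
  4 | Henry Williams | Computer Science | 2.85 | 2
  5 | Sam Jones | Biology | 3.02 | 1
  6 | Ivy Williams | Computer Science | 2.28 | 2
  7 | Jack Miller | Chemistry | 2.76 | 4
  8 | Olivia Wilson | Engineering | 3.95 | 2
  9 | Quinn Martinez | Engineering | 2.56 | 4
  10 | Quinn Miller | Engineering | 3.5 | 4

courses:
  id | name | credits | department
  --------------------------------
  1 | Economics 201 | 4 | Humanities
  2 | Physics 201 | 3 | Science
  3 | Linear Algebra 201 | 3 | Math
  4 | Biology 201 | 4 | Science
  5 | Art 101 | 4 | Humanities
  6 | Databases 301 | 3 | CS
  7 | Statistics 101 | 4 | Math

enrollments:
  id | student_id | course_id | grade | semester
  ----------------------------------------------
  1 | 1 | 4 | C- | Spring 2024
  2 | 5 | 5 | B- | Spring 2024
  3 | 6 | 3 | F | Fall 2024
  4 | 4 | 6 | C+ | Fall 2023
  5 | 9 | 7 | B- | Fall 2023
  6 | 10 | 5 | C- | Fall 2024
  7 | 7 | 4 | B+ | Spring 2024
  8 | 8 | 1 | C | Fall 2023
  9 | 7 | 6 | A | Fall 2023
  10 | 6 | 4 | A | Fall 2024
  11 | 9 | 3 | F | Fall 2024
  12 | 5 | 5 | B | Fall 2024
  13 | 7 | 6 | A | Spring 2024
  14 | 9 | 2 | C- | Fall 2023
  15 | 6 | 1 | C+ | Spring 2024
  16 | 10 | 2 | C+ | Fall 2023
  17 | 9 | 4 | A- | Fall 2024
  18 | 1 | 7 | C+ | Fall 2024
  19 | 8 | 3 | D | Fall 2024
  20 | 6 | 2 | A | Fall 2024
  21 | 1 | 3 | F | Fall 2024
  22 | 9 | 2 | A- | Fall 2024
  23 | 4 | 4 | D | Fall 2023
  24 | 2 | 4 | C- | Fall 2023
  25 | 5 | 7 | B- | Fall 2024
SELECT name, year FROM students ORDER BY year ASC LIMIT 1

Execution result:
name | year
Sam Jones | 1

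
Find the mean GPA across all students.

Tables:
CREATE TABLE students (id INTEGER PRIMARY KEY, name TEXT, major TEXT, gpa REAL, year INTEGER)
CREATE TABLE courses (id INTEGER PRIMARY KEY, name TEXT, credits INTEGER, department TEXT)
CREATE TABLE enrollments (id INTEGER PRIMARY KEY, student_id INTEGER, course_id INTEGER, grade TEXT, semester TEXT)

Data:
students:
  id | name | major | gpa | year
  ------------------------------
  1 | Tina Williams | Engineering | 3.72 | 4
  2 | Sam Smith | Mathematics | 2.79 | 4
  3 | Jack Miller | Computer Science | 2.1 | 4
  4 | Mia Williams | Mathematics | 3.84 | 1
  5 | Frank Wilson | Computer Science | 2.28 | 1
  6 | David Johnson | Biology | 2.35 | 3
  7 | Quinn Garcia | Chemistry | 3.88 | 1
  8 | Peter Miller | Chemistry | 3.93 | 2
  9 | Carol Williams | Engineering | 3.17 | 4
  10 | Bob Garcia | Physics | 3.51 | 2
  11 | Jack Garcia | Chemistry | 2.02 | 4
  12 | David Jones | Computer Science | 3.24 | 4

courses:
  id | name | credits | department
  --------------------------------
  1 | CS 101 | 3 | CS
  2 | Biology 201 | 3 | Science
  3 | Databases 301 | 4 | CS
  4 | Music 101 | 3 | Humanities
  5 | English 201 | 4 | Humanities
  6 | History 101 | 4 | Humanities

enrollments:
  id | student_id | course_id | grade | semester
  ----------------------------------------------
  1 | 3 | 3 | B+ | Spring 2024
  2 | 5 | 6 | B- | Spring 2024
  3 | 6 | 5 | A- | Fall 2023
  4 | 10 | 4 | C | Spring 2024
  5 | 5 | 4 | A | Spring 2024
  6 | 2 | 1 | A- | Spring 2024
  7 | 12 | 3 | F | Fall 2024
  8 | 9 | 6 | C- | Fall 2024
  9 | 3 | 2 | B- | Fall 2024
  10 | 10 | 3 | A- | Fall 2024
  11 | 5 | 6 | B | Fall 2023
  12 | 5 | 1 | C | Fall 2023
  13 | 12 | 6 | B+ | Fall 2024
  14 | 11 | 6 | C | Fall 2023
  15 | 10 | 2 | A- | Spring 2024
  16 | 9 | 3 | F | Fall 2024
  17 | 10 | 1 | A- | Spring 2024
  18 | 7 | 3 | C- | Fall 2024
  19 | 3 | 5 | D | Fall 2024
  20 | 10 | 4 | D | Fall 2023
SELECT AVG(gpa) FROM students

Execution result:
3.07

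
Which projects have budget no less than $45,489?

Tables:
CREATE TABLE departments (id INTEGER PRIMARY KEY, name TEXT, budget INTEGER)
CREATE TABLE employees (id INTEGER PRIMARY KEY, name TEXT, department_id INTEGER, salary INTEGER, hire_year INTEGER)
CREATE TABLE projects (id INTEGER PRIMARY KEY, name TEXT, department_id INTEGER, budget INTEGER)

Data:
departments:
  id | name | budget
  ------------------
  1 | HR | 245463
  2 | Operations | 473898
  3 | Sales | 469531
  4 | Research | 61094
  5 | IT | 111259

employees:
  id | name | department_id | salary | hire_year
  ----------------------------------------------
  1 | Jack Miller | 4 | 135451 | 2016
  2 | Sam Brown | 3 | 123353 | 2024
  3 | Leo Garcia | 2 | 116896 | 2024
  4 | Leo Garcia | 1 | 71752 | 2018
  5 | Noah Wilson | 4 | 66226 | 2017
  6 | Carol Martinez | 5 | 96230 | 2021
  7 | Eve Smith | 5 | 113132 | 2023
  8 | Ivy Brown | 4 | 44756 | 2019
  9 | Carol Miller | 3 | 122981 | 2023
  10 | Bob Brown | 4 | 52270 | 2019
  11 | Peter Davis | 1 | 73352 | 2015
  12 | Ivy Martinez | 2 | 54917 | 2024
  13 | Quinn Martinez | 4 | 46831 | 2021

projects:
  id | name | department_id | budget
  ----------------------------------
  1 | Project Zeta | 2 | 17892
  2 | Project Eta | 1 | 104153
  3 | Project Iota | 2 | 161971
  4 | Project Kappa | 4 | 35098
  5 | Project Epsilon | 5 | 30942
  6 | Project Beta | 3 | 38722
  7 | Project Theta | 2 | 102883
SELECT name, budget FROM projects WHERE budget >= 45489

Execution result:
name | budget
Project Eta | 104153
Project Iota | 161971
Project Theta | 102883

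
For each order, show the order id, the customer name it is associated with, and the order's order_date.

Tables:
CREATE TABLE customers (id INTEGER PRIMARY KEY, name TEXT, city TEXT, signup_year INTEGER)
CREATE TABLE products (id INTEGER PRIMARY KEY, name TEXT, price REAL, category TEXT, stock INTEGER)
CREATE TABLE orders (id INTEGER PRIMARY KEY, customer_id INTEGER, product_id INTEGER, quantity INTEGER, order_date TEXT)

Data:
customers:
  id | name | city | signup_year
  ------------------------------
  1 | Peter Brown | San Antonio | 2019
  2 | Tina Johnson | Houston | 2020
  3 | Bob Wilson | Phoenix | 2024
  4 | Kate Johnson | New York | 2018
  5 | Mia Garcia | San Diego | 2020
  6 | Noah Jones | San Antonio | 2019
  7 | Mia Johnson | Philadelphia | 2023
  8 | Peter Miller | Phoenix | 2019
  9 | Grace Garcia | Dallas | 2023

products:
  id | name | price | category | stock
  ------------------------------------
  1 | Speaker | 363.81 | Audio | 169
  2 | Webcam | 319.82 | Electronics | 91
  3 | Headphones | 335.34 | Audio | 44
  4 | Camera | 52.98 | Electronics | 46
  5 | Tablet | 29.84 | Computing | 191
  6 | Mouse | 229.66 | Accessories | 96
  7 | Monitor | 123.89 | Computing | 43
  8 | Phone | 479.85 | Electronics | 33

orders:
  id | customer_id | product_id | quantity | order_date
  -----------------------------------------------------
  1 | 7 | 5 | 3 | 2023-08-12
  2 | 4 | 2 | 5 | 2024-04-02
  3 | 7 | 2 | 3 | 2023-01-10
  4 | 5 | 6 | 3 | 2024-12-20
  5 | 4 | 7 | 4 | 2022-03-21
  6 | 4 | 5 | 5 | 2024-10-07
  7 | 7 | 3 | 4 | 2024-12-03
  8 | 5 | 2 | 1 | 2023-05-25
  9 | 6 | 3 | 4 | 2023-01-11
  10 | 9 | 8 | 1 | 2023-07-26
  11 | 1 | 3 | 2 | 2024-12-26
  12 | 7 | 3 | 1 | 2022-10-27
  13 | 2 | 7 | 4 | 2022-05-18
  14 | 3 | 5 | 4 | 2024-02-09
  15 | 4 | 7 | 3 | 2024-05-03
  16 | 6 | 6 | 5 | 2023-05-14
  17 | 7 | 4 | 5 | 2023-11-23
SELECT c.id, p.name AS customer, c.order_date FROM orders c JOIN customers p ON c.customer_id = p.id

Execution result:
id | customer | order_date
1 | Mia Johnson | 2023-08-12
2 | Kate Johnson | 2024-04-02
3 | Mia Johnson | 2023-01-10
4 | Mia Garcia | 2024-12-20
5 | Kate Johnson | 2022-03-21
6 | Kate Johnson | 2024-10-07
7 | Mia Johnson | 2024-12-03
8 | Mia Garcia | 2023-05-25
9 | Noah Jones | 2023-01-11
10 | Grace Garcia | 2023-07-26
11 | Peter Brown | 2024-12-26
12 | Mia Johnson | 2022-10-27
13 | Tina Johnson | 2022-05-18
14 | Bob Wilson | 2024-02-09
15 | Kate Johnson | 2024-05-03
16 | Noah Jones | 2023-05-14
17 | Mia Johnson | 2023-11-23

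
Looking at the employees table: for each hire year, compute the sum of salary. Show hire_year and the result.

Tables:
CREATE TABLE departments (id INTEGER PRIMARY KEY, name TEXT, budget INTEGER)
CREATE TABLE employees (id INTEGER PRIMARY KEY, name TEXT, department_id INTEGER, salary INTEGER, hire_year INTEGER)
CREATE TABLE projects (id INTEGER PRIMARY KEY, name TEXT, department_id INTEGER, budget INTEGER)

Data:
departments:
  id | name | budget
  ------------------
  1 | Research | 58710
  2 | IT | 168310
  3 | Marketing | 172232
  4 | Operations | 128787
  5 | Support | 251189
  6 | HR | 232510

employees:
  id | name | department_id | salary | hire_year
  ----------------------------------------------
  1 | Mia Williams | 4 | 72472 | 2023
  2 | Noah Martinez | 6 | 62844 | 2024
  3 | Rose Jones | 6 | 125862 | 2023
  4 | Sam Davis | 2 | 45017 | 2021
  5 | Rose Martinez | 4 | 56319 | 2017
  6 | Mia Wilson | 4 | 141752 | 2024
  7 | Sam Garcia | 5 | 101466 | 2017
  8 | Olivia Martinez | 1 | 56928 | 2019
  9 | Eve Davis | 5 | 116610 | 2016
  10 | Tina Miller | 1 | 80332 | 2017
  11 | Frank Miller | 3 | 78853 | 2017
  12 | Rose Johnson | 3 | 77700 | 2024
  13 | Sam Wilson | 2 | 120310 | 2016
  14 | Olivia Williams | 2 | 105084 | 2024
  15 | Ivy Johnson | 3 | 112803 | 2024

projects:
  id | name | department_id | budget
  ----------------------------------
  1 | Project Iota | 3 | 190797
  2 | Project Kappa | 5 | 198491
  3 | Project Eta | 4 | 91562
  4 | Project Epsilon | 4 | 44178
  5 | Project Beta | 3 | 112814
SELECT hire_year, SUM(salary) AS sum_salary FROM employees GROUP BY hire_year

Execution result:
hire_year | sum_salary
2016 | 236920
2017 | 316970
2019 | 56928
2021 | 45017
2023 | 198334
2024 | 500183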